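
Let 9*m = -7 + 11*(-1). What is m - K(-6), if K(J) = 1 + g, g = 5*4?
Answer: -23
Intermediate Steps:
m = -2 (m = (-7 + 11*(-1))/9 = (-7 - 11)/9 = (⅑)*(-18) = -2)
g = 20
K(J) = 21 (K(J) = 1 + 20 = 21)
m - K(-6) = -2 - 1*21 = -2 - 21 = -23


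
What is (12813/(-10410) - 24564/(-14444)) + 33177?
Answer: 18074753773/544790 ≈ 33178.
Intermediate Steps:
(12813/(-10410) - 24564/(-14444)) + 33177 = (12813*(-1/10410) - 24564*(-1/14444)) + 33177 = (-4271/3470 + 267/157) + 33177 = 255943/544790 + 33177 = 18074753773/544790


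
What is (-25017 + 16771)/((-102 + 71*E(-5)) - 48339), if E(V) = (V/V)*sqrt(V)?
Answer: 199722243/1173277843 + 292733*I*sqrt(5)/1173277843 ≈ 0.17023 + 0.0005579*I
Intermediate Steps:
E(V) = sqrt(V) (E(V) = 1*sqrt(V) = sqrt(V))
(-25017 + 16771)/((-102 + 71*E(-5)) - 48339) = (-25017 + 16771)/((-102 + 71*sqrt(-5)) - 48339) = -8246/((-102 + 71*(I*sqrt(5))) - 48339) = -8246/((-102 + 71*I*sqrt(5)) - 48339) = -8246/(-48441 + 71*I*sqrt(5))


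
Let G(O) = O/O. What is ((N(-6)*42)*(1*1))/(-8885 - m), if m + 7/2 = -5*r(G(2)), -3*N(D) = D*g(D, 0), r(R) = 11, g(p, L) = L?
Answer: 0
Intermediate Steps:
G(O) = 1
N(D) = 0 (N(D) = -D*0/3 = -1/3*0 = 0)
m = -117/2 (m = -7/2 - 5*11 = -7/2 - 55 = -117/2 ≈ -58.500)
((N(-6)*42)*(1*1))/(-8885 - m) = ((0*42)*(1*1))/(-8885 - 1*(-117/2)) = (0*1)/(-8885 + 117/2) = 0/(-17653/2) = 0*(-2/17653) = 0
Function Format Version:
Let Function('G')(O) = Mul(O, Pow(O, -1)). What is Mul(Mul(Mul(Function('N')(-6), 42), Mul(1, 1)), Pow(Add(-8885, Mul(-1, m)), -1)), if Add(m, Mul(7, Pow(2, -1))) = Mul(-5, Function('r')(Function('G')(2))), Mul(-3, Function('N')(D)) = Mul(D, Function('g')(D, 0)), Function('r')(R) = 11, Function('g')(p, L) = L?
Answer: 0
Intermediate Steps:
Function('G')(O) = 1
Function('N')(D) = 0 (Function('N')(D) = Mul(Rational(-1, 3), Mul(D, 0)) = Mul(Rational(-1, 3), 0) = 0)
m = Rational(-117, 2) (m = Add(Rational(-7, 2), Mul(-5, 11)) = Add(Rational(-7, 2), -55) = Rational(-117, 2) ≈ -58.500)
Mul(Mul(Mul(Function('N')(-6), 42), Mul(1, 1)), Pow(Add(-8885, Mul(-1, m)), -1)) = Mul(Mul(Mul(0, 42), Mul(1, 1)), Pow(Add(-8885, Mul(-1, Rational(-117, 2))), -1)) = Mul(Mul(0, 1), Pow(Add(-8885, Rational(117, 2)), -1)) = Mul(0, Pow(Rational(-17653, 2), -1)) = Mul(0, Rational(-2, 17653)) = 0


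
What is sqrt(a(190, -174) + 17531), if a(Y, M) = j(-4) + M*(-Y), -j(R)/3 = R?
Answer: sqrt(50603) ≈ 224.95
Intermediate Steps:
j(R) = -3*R
a(Y, M) = 12 - M*Y (a(Y, M) = -3*(-4) + M*(-Y) = 12 - M*Y)
sqrt(a(190, -174) + 17531) = sqrt((12 - 1*(-174)*190) + 17531) = sqrt((12 + 33060) + 17531) = sqrt(33072 + 17531) = sqrt(50603)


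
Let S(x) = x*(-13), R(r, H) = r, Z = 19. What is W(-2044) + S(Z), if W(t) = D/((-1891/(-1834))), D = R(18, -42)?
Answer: -434065/1891 ≈ -229.54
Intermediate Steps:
D = 18
S(x) = -13*x
W(t) = 33012/1891 (W(t) = 18/((-1891/(-1834))) = 18/((-1891*(-1/1834))) = 18/(1891/1834) = 18*(1834/1891) = 33012/1891)
W(-2044) + S(Z) = 33012/1891 - 13*19 = 33012/1891 - 247 = -434065/1891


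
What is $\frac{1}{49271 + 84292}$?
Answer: $\frac{1}{133563} \approx 7.4871 \cdot 10^{-6}$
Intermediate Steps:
$\frac{1}{49271 + 84292} = \frac{1}{133563}$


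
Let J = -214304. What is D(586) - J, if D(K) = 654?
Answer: 214958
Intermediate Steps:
D(586) - J = 654 - 1*(-214304) = 654 + 214304 = 214958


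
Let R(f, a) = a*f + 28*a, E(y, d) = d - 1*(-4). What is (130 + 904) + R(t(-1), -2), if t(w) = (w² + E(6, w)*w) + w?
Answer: 984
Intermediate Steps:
E(y, d) = 4 + d (E(y, d) = d + 4 = 4 + d)
t(w) = w + w² + w*(4 + w) (t(w) = (w² + (4 + w)*w) + w = (w² + w*(4 + w)) + w = w + w² + w*(4 + w))
R(f, a) = 28*a + a*f
(130 + 904) + R(t(-1), -2) = (130 + 904) - 2*(28 - (5 + 2*(-1))) = 1034 - 2*(28 - (5 - 2)) = 1034 - 2*(28 - 1*3) = 1034 - 2*(28 - 3) = 1034 - 2*25 = 1034 - 50 = 984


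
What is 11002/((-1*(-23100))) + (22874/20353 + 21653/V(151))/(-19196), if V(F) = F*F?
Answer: 24496622519566469/51445223344445700 ≈ 0.47617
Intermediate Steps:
V(F) = F²
11002/((-1*(-23100))) + (22874/20353 + 21653/V(151))/(-19196) = 11002/((-1*(-23100))) + (22874/20353 + 21653/(151²))/(-19196) = 11002/23100 + (22874*(1/20353) + 21653/22801)*(-1/19196) = 11002*(1/23100) + (22874/20353 + 21653*(1/22801))*(-1/19196) = 5501/11550 + (22874/20353 + 21653/22801)*(-1/19196) = 5501/11550 + (962253583/464068753)*(-1/19196) = 5501/11550 - 962253583/8908263782588 = 24496622519566469/51445223344445700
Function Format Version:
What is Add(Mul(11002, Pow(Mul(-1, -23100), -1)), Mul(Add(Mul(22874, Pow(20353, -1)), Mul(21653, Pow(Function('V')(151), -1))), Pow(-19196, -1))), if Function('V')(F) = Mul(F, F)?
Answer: Rational(24496622519566469, 51445223344445700) ≈ 0.47617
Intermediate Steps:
Function('V')(F) = Pow(F, 2)
Add(Mul(11002, Pow(Mul(-1, -23100), -1)), Mul(Add(Mul(22874, Pow(20353, -1)), Mul(21653, Pow(Function('V')(151), -1))), Pow(-19196, -1))) = Add(Mul(11002, Pow(Mul(-1, -23100), -1)), Mul(Add(Mul(22874, Pow(20353, -1)), Mul(21653, Pow(Pow(151, 2), -1))), Pow(-19196, -1))) = Add(Mul(11002, Pow(23100, -1)), Mul(Add(Mul(22874, Rational(1, 20353)), Mul(21653, Pow(22801, -1))), Rational(-1, 19196))) = Add(Mul(11002, Rational(1, 23100)), Mul(Add(Rational(22874, 20353), Mul(21653, Rational(1, 22801))), Rational(-1, 19196))) = Add(Rational(5501, 11550), Mul(Add(Rational(22874, 20353), Rational(21653, 22801)), Rational(-1, 19196))) = Add(Rational(5501, 11550), Mul(Rational(962253583, 464068753), Rational(-1, 19196))) = Add(Rational(5501, 11550), Rational(-962253583, 8908263782588)) = Rational(24496622519566469, 51445223344445700)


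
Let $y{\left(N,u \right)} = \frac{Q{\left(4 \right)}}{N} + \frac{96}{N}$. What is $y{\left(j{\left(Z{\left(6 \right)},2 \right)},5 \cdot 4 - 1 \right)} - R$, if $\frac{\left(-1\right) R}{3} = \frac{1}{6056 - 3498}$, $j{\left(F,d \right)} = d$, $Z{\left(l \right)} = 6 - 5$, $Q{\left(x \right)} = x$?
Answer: $\frac{127903}{2558} \approx 50.001$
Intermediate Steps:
$Z{\left(l \right)} = 1$
$R = - \frac{3}{2558}$ ($R = - \frac{3}{6056 - 3498} = - \frac{3}{2558} \approx -0.0011728$)
$y{\left(N,u \right)} = \frac{100}{N}$ ($y{\left(N,u \right)} = \frac{4}{N} + \frac{96}{N} = \frac{100}{N}$)
$y{\left(j{\left(Z{\left(6 \right)},2 \right)},5 \cdot 4 - 1 \right)} - R = \frac{100}{2} - - \frac{3}{2558} = 100 \cdot \frac{1}{2} + \frac{3}{2558} = 50 + \frac{3}{2558} = \frac{127903}{2558}$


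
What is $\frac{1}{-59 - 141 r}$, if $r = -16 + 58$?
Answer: $- \frac{1}{5981} \approx -0.0001672$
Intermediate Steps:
$r = 42$
$\frac{1}{-59 - 141 r} = \frac{1}{-59 - 5922} = \frac{1}{-5981} = - \frac{1}{5981}$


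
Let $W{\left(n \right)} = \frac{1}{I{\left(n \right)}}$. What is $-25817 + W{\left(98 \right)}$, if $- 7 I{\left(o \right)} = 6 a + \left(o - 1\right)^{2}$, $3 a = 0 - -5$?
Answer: $- \frac{243170330}{9419} \approx -25817.0$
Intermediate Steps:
$a = \frac{5}{3}$ ($a = \frac{0 - -5}{3} = \frac{0 + 5}{3} = \frac{1}{3} \cdot 5 = \frac{5}{3} \approx 1.6667$)
$I{\left(o \right)} = - \frac{10}{7} - \frac{\left(-1 + o\right)^{2}}{7}$ ($I{\left(o \right)} = - \frac{6 \cdot \frac{5}{3} + \left(o - 1\right)^{2}}{7} = - \frac{10 + \left(-1 + o\right)^{2}}{7} = - \frac{10}{7} - \frac{\left(-1 + o\right)^{2}}{7}$)
$W{\left(n \right)} = \frac{1}{- \frac{10}{7} - \frac{\left(-1 + n\right)^{2}}{7}}$
$-25817 + W{\left(98 \right)} = -25817 - \frac{7}{10 + \left(-1 + 98\right)^{2}} = -25817 - \frac{7}{10 + 97^{2}} = -25817 - \frac{7}{10 + 9409} = -25817 - \frac{7}{9419} = - \frac{243170330}{9419}$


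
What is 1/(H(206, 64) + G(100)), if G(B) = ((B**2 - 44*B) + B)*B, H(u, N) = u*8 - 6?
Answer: 1/571642 ≈ 1.7493e-6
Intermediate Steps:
H(u, N) = -6 + 8*u (H(u, N) = 8*u - 6 = -6 + 8*u)
G(B) = B*(B**2 - 43*B) (G(B) = (B**2 - 43*B)*B = B*(B**2 - 43*B))
1/(H(206, 64) + G(100)) = 1/((-6 + 8*206) + 100**2*(-43 + 100)) = 1/((-6 + 1648) + 10000*57) = 1/(1642 + 570000) = 1/571642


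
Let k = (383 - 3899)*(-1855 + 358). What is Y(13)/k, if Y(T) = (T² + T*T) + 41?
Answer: 379/5263452 ≈ 7.2006e-5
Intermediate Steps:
Y(T) = 41 + 2*T² (Y(T) = (T² + T²) + 41 = 2*T² + 41 = 41 + 2*T²)
k = 5263452 (k = -3516*(-1497) = 5263452)
Y(13)/k = (41 + 2*13²)/5263452 = (41 + 2*169)*(1/5263452) = (41 + 338)*(1/5263452) = 379*(1/5263452) = 379/5263452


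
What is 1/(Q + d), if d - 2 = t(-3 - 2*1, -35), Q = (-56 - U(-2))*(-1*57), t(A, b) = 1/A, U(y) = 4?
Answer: 5/17109 ≈ 0.00029224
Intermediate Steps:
Q = 3420 (Q = (-56 - 1*4)*(-1*57) = (-56 - 4)*(-57) = -60*(-57) = 3420)
d = 9/5 (d = 2 + 1/(-3 - 2*1) = 2 + 1/(-3 - 2) = 2 + 1/(-5) = 2 - ⅕ = 9/5 ≈ 1.8000)
1/(Q + d) = 1/(3420 + 9/5) = 1/(17109/5) = 5/17109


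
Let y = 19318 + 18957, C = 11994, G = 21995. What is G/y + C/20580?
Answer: 6078183/5251330 ≈ 1.1575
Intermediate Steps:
y = 38275
G/y + C/20580 = 21995/38275 + 11994/20580 = 21995*(1/38275) + 11994*(1/20580) = 4399/7655 + 1999/3430 = 6078183/5251330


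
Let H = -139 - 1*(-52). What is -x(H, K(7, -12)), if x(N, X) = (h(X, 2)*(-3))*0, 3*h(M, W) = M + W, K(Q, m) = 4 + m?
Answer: 0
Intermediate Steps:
H = -87 (H = -139 + 52 = -87)
h(M, W) = M/3 + W/3 (h(M, W) = (M + W)/3 = M/3 + W/3)
x(N, X) = 0 (x(N, X) = ((X/3 + (⅓)*2)*(-3))*0 = ((X/3 + ⅔)*(-3))*0 = ((⅔ + X/3)*(-3))*0 = (-2 - X)*0 = 0)
-x(H, K(7, -12)) = -1*0 = 0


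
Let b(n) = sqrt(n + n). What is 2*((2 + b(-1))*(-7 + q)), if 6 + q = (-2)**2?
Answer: -36 - 18*I*sqrt(2) ≈ -36.0 - 25.456*I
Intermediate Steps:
b(n) = sqrt(2)*sqrt(n) (b(n) = sqrt(2*n) = sqrt(2)*sqrt(n))
q = -2 (q = -6 + (-2)**2 = -6 + 4 = -2)
2*((2 + b(-1))*(-7 + q)) = 2*((2 + sqrt(2)*sqrt(-1))*(-7 - 2)) = 2*((2 + sqrt(2)*I)*(-9)) = 2*((2 + I*sqrt(2))*(-9)) = 2*(-18 - 9*I*sqrt(2)) = -36 - 18*I*sqrt(2)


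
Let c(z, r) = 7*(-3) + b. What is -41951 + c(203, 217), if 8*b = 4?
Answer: -83943/2 ≈ -41972.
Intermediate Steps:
b = ½ (b = (⅛)*4 = ½ ≈ 0.50000)
c(z, r) = -41/2 (c(z, r) = 7*(-3) + ½ = -21 + ½ = -41/2)
-41951 + c(203, 217) = -41951 - 41/2 = -83943/2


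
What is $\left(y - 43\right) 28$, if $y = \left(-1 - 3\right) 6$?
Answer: $-1876$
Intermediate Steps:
$y = -24$ ($y = \left(-4\right) 6 = -24$)
$\left(y - 43\right) 28 = \left(-24 - 43\right) 28 = \left(-67\right) 28 = -1876$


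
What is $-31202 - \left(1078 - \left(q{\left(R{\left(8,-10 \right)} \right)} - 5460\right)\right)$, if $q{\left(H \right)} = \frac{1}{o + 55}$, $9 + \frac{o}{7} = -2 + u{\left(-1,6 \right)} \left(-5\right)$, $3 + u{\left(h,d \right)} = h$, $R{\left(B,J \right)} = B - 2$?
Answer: $- \frac{4453319}{118} \approx -37740.0$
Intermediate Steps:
$R{\left(B,J \right)} = -2 + B$ ($R{\left(B,J \right)} = B - 2 = -2 + B$)
$u{\left(h,d \right)} = -3 + h$
$o = 63$ ($o = -63 + 7 \left(-2 + \left(-3 - 1\right) \left(-5\right)\right) = -63 + 7 \left(-2 - -20\right) = -63 + 7 \left(-2 + 20\right) = -63 + 7 \cdot 18 = -63 + 126 = 63$)
$q{\left(H \right)} = \frac{1}{118}$ ($q{\left(H \right)} = \frac{1}{63 + 55} = \frac{1}{118}$)
$-31202 - \left(1078 - \left(q{\left(R{\left(8,-10 \right)} \right)} - 5460\right)\right) = -31202 - \left(1078 - \left(\frac{1}{118} - 5460\right)\right) = -31202 - \left(1078 - - \frac{644279}{118}\right) = -31202 - \left(1078 + \frac{644279}{118}\right) = -31202 - \frac{771483}{118} = - \frac{4453319}{118}$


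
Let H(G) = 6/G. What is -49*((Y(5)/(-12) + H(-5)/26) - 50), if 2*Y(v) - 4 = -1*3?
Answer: 3828713/1560 ≈ 2454.3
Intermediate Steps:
Y(v) = ½ (Y(v) = 2 + (-1*3)/2 = 2 + (½)*(-3) = 2 - 3/2 = ½)
-49*((Y(5)/(-12) + H(-5)/26) - 50) = -49*(((½)/(-12) + (6/(-5))/26) - 50) = -49*(((½)*(-1/12) + (6*(-⅕))*(1/26)) - 50) = -49*((-1/24 - 6/5*1/26) - 50) = -49*((-1/24 - 3/65) - 50) = -49*(-137/1560 - 50) = -49*(-78137/1560) = 3828713/1560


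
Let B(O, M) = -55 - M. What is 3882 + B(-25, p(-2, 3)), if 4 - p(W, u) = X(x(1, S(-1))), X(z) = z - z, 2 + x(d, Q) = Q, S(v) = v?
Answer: 3823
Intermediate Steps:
x(d, Q) = -2 + Q
X(z) = 0
p(W, u) = 4 (p(W, u) = 4 - 1*0 = 4 + 0 = 4)
3882 + B(-25, p(-2, 3)) = 3882 + (-55 - 1*4) = 3882 + (-55 - 4) = 3882 - 59 = 3823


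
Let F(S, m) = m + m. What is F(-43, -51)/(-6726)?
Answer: 17/1121 ≈ 0.015165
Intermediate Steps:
F(S, m) = 2*m
F(-43, -51)/(-6726) = (2*(-51))/(-6726) = -102*(-1/6726) = 17/1121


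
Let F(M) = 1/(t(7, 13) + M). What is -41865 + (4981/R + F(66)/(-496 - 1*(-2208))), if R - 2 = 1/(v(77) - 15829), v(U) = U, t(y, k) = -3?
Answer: -44595305983115/1132595856 ≈ -39374.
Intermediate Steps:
R = 31503/15752 (R = 2 + 1/(77 - 15829) = 2 + 1/(-15752) = 2 - 1/15752 = 31503/15752 ≈ 1.9999)
F(M) = 1/(-3 + M)
-41865 + (4981/R + F(66)/(-496 - 1*(-2208))) = -41865 + (4981/(31503/15752) + 1/((-3 + 66)*(-496 - 1*(-2208)))) = -41865 + (4981*(15752/31503) + 1/(63*(-496 + 2208))) = -41865 + (78460712/31503 + (1/63)/1712) = -41865 + (78460712/31503 + (1/63)*(1/1712)) = -41865 + (78460712/31503 + 1/107856) = -41865 + 2820819528325/1132595856 = -44595305983115/1132595856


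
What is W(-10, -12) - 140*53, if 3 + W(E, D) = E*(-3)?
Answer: -7393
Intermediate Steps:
W(E, D) = -3 - 3*E (W(E, D) = -3 + E*(-3) = -3 - 3*E)
W(-10, -12) - 140*53 = (-3 - 3*(-10)) - 140*53 = (-3 + 30) - 7420 = 27 - 7420 = -7393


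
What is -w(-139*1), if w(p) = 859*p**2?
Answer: -16596739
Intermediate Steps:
-w(-139*1) = -859*(-139*1)**2 = -859*(-139)**2 = -859*19321 = -1*16596739 = -16596739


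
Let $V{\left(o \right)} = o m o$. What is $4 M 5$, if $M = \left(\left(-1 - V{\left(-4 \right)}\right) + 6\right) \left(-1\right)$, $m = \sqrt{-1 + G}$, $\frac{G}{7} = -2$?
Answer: $-100 + 320 i \sqrt{15} \approx -100.0 + 1239.4 i$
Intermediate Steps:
$G = -14$ ($G = 7 \left(-2\right) = -14$)
$m = i \sqrt{15}$ ($m = \sqrt{-1 - 14} = \sqrt{-15} = i \sqrt{15} \approx 3.873 i$)
$V{\left(o \right)} = i \sqrt{15} o^{2}$ ($V{\left(o \right)} = o i \sqrt{15} o = i o \sqrt{15} o = i \sqrt{15} o^{2}$)
$M = -5 + 16 i \sqrt{15}$ ($M = \left(\left(-1 - i \sqrt{15} \left(-4\right)^{2}\right) + 6\right) \left(-1\right) = \left(\left(-1 - i \sqrt{15} \cdot 16\right) + 6\right) \left(-1\right) = \left(\left(-1 - 16 i \sqrt{15}\right) + 6\right) \left(-1\right) = \left(5 - 16 i \sqrt{15}\right) \left(-1\right) = -5 + 16 i \sqrt{15} \approx -5.0 + 61.968 i$)
$4 M 5 = 4 \left(-5 + 16 i \sqrt{15}\right) 5 = \left(-20 + 64 i \sqrt{15}\right) 5 = -100 + 320 i \sqrt{15}$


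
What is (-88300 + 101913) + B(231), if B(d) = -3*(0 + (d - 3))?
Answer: 12929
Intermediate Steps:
B(d) = 9 - 3*d (B(d) = -3*(0 + (-3 + d)) = -3*(-3 + d) = 9 - 3*d)
(-88300 + 101913) + B(231) = (-88300 + 101913) + (9 - 3*231) = 13613 + (9 - 693) = 13613 - 684 = 12929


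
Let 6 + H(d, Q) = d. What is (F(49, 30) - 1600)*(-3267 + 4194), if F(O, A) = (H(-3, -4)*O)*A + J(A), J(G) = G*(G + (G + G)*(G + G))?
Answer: 87202890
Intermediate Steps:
J(G) = G*(G + 4*G²) (J(G) = G*(G + (2*G)*(2*G)) = G*(G + 4*G²))
H(d, Q) = -6 + d
F(O, A) = A²*(1 + 4*A) - 9*A*O (F(O, A) = ((-6 - 3)*O)*A + A²*(1 + 4*A) = (-9*O)*A + A²*(1 + 4*A) = -9*A*O + A²*(1 + 4*A) = A²*(1 + 4*A) - 9*A*O)
(F(49, 30) - 1600)*(-3267 + 4194) = (30*(-9*49 + 30*(1 + 4*30)) - 1600)*(-3267 + 4194) = (30*(-441 + 30*(1 + 120)) - 1600)*927 = (30*(-441 + 30*121) - 1600)*927 = (30*(-441 + 3630) - 1600)*927 = (30*3189 - 1600)*927 = (95670 - 1600)*927 = 94070*927 = 87202890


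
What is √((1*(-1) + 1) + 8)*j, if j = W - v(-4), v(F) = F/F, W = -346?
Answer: -694*√2 ≈ -981.46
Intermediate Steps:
v(F) = 1
j = -347 (j = -346 - 1*1 = -346 - 1 = -347)
√((1*(-1) + 1) + 8)*j = √((1*(-1) + 1) + 8)*(-347) = √((-1 + 1) + 8)*(-347) = √(0 + 8)*(-347) = √8*(-347) = (2*√2)*(-347) = -694*√2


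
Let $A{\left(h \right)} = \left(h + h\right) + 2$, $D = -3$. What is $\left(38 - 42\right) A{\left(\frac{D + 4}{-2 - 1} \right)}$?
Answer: $- \frac{16}{3} \approx -5.3333$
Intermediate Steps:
$A{\left(h \right)} = 2 + 2 h$ ($A{\left(h \right)} = 2 h + 2 = 2 + 2 h$)
$\left(38 - 42\right) A{\left(\frac{D + 4}{-2 - 1} \right)} = \left(38 - 42\right) \left(2 + 2 \frac{-3 + 4}{-2 - 1}\right) = - 4 \left(2 + 2 \cdot 1 \frac{1}{-3}\right) = - 4 \left(2 + 2 \cdot 1 \left(- \frac{1}{3}\right)\right) = - 4 \left(2 + 2 \left(- \frac{1}{3}\right)\right) = - 4 \left(2 - \frac{2}{3}\right) = \left(-4\right) \frac{4}{3} = - \frac{16}{3}$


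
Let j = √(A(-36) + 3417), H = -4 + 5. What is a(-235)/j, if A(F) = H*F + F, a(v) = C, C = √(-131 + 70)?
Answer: I*√204045/3345 ≈ 0.13504*I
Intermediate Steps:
H = 1
C = I*√61 (C = √(-61) = I*√61 ≈ 7.8102*I)
a(v) = I*√61
A(F) = 2*F (A(F) = 1*F + F = F + F = 2*F)
j = √3345 (j = √(2*(-36) + 3417) = √(-72 + 3417) = √3345 ≈ 57.836)
a(-235)/j = (I*√61)/(√3345) = (I*√61)*(√3345/3345) = I*√204045/3345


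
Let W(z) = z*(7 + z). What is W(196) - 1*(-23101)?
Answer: 62889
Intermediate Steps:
W(196) - 1*(-23101) = 196*(7 + 196) - 1*(-23101) = 196*203 + 23101 = 39788 + 23101 = 62889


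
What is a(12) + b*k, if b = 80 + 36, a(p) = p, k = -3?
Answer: -336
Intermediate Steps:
b = 116
a(12) + b*k = 12 + 116*(-3) = 12 - 348 = -336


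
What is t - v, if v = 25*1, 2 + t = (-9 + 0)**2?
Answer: 54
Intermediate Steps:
t = 79 (t = -2 + (-9 + 0)**2 = -2 + (-9)**2 = -2 + 81 = 79)
v = 25
t - v = 79 - 1*25 = 79 - 25 = 54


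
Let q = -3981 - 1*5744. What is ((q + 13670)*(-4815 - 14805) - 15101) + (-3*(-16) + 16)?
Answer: -77415937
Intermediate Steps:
q = -9725 (q = -3981 - 5744 = -9725)
((q + 13670)*(-4815 - 14805) - 15101) + (-3*(-16) + 16) = ((-9725 + 13670)*(-4815 - 14805) - 15101) + (-3*(-16) + 16) = (3945*(-19620) - 15101) + (48 + 16) = (-77400900 - 15101) + 64 = -77416001 + 64 = -77415937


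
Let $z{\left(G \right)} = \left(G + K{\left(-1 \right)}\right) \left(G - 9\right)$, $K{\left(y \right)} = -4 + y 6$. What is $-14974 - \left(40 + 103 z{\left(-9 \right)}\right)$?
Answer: $-50240$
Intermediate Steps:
$K{\left(y \right)} = -4 + 6 y$
$z{\left(G \right)} = \left(-10 + G\right) \left(-9 + G\right)$ ($z{\left(G \right)} = \left(G + \left(-4 + 6 \left(-1\right)\right)\right) \left(G - 9\right) = \left(G - 10\right) \left(-9 + G\right) = \left(-10 + G\right) \left(-9 + G\right)$)
$-14974 - \left(40 + 103 z{\left(-9 \right)}\right) = -14974 - \left(40 + 103 \left(90 + \left(-9\right)^{2} - -171\right)\right) = -14974 - \left(40 + 103 \left(90 + 81 + 171\right)\right) = -14974 - 35266 = -50240$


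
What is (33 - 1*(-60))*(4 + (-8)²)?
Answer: 6324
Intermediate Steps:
(33 - 1*(-60))*(4 + (-8)²) = (33 + 60)*(4 + 64) = 93*68 = 6324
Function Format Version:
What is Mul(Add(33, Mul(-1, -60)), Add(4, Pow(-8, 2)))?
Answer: 6324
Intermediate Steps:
Mul(Add(33, Mul(-1, -60)), Add(4, Pow(-8, 2))) = Mul(Add(33, 60), Add(4, 64)) = Mul(93, 68) = 6324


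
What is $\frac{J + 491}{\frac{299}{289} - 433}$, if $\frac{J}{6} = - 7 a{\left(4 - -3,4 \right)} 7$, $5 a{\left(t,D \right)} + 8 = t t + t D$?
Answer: $\frac{5153159}{624190} \approx 8.2558$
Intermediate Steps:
$a{\left(t,D \right)} = - \frac{8}{5} + \frac{t^{2}}{5} + \frac{D t}{5}$ ($a{\left(t,D \right)} = - \frac{8}{5} + \frac{t t + t D}{5} = - \frac{8}{5} + \frac{t^{2} + D t}{5} = - \frac{8}{5} + \left(\frac{t^{2}}{5} + \frac{D t}{5}\right) = - \frac{8}{5} + \frac{t^{2}}{5} + \frac{D t}{5}$)
$J = - \frac{20286}{5}$ ($J = 6 - 7 \left(- \frac{8}{5} + \frac{\left(4 - -3\right)^{2}}{5} + \frac{1}{5} \cdot 4 \left(4 - -3\right)\right) 7 = 6 - 7 \left(- \frac{8}{5} + \frac{\left(4 + 3\right)^{2}}{5} + \frac{1}{5} \cdot 4 \left(4 + 3\right)\right) 7 = 6 - 7 \left(- \frac{8}{5} + \frac{7^{2}}{5} + \frac{1}{5} \cdot 4 \cdot 7\right) 7 = 6 - 7 \left(- \frac{8}{5} + \frac{1}{5} \cdot 49 + \frac{28}{5}\right) 7 = 6 - 7 \left(- \frac{8}{5} + \frac{49}{5} + \frac{28}{5}\right) 7 = 6 \left(-7\right) \frac{69}{5} \cdot 7 = 6 \left(\left(- \frac{483}{5}\right) 7\right) = 6 \left(- \frac{3381}{5}\right) = - \frac{20286}{5} \approx -4057.2$)
$\frac{J + 491}{\frac{299}{289} - 433} = \frac{- \frac{20286}{5} + 491}{\frac{299}{289} - 433} = - \frac{17831}{5 \left(299 \cdot \frac{1}{289} - 433\right)} = - \frac{17831}{5 \left(\frac{299}{289} - 433\right)} = - \frac{17831}{5 \left(- \frac{124838}{289}\right)} = \left(- \frac{17831}{5}\right) \left(- \frac{289}{124838}\right) = \frac{5153159}{624190}$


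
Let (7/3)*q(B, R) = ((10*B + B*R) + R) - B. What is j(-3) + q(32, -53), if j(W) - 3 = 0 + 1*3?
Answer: -4341/7 ≈ -620.14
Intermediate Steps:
j(W) = 6 (j(W) = 3 + (0 + 1*3) = 3 + (0 + 3) = 3 + 3 = 6)
q(B, R) = 3*R/7 + 27*B/7 + 3*B*R/7 (q(B, R) = 3*(((10*B + B*R) + R) - B)/7 = 3*((R + 10*B + B*R) - B)/7 = 3*(R + 9*B + B*R)/7 = 3*R/7 + 27*B/7 + 3*B*R/7)
j(-3) + q(32, -53) = 6 + ((3/7)*(-53) + (27/7)*32 + (3/7)*32*(-53)) = 6 + (-159/7 + 864/7 - 5088/7) = 6 - 4383/7 = -4341/7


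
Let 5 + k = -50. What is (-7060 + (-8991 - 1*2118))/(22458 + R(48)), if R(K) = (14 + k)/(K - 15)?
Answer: -599577/741073 ≈ -0.80907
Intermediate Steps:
k = -55 (k = -5 - 50 = -55)
R(K) = -41/(-15 + K) (R(K) = (14 - 55)/(K - 15) = -41/(-15 + K))
(-7060 + (-8991 - 1*2118))/(22458 + R(48)) = (-7060 + (-8991 - 1*2118))/(22458 - 41/(-15 + 48)) = (-7060 + (-8991 - 2118))/(22458 - 41/33) = (-7060 - 11109)/(22458 - 41*1/33) = -18169/(22458 - 41/33) = -18169/741073/33 = -18169*33/741073 = -599577/741073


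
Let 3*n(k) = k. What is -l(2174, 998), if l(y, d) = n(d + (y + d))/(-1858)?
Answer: 695/929 ≈ 0.74812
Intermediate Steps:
n(k) = k/3
l(y, d) = -d/2787 - y/5574 (l(y, d) = ((d + (y + d))/3)/(-1858) = ((d + (d + y))/3)*(-1/1858) = ((y + 2*d)/3)*(-1/1858) = (y/3 + 2*d/3)*(-1/1858) = -d/2787 - y/5574)
-l(2174, 998) = -(-1/2787*998 - 1/5574*2174) = -(-998/2787 - 1087/2787) = -1*(-695/929) = 695/929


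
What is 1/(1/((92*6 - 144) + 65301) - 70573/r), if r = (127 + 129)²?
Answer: -4306305024/4637215721 ≈ -0.92864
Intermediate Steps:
r = 65536 (r = 256² = 65536)
1/(1/((92*6 - 144) + 65301) - 70573/r) = 1/(1/((92*6 - 144) + 65301) - 70573/65536) = 1/(1/((552 - 144) + 65301) - 70573*1/65536) = 1/(1/(408 + 65301) - 70573/65536) = 1/(1/65709 - 70573/65536) = 1/(-4637215721/4306305024) = -4306305024/4637215721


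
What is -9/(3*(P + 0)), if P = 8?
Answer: -3/8 ≈ -0.37500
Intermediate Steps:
-9/(3*(P + 0)) = -9/(3*(8 + 0)) = -9/(3*8) = -9/24 = (1/24)*(-9) = -3/8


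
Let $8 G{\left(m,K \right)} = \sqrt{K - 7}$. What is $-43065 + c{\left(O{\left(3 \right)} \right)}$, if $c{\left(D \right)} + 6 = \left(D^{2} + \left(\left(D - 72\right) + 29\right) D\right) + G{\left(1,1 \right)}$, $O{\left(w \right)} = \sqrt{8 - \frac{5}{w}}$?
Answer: $- \frac{129175}{3} - \frac{43 \sqrt{57}}{3} + \frac{i \sqrt{6}}{8} \approx -43167.0 + 0.30619 i$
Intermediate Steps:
$G{\left(m,K \right)} = \frac{\sqrt{-7 + K}}{8}$ ($G{\left(m,K \right)} = \frac{\sqrt{K - 7}}{8} = \frac{\sqrt{-7 + K}}{8}$)
$c{\left(D \right)} = -6 + D^{2} + D \left(-43 + D\right) + \frac{i \sqrt{6}}{8}$ ($c{\left(D \right)} = -6 + \left(\left(D^{2} + \left(\left(D - 72\right) + 29\right) D\right) + \frac{\sqrt{-7 + 1}}{8}\right) = -6 + \left(\left(D^{2} + \left(\left(-72 + D\right) + 29\right) D\right) + \frac{\sqrt{-6}}{8}\right) = -6 + \left(\left(D^{2} + \left(-43 + D\right) D\right) + \frac{i \sqrt{6}}{8}\right) = -6 + \left(\left(D^{2} + D \left(-43 + D\right)\right) + \frac{i \sqrt{6}}{8}\right) = -6 + \left(D^{2} + D \left(-43 + D\right) + \frac{i \sqrt{6}}{8}\right) = -6 + D^{2} + D \left(-43 + D\right) + \frac{i \sqrt{6}}{8}$)
$-43065 + c{\left(O{\left(3 \right)} \right)} = -43065 + \left(-6 - 43 \sqrt{8 - \frac{5}{3}} + 2 \left(\sqrt{8 - \frac{5}{3}}\right)^{2} + \frac{i \sqrt{6}}{8}\right) = -43065 + \left(-6 - 43 \sqrt{\frac{19}{3}} + 2 \left(\sqrt{\frac{19}{3}}\right)^{2} + \frac{i \sqrt{6}}{8}\right) = -43065 + \left(-6 - 43 \frac{\sqrt{57}}{3} + 2 \left(\frac{\sqrt{57}}{3}\right)^{2} + \frac{i \sqrt{6}}{8}\right) = -43065 + \left(-6 - \frac{43 \sqrt{57}}{3} + 2 \cdot \frac{19}{3} + \frac{i \sqrt{6}}{8}\right) = -43065 + \left(-6 - \frac{43 \sqrt{57}}{3} + \frac{38}{3} + \frac{i \sqrt{6}}{8}\right) = -43065 + \left(\frac{20}{3} - \frac{43 \sqrt{57}}{3} + \frac{i \sqrt{6}}{8}\right) = - \frac{129175}{3} - \frac{43 \sqrt{57}}{3} + \frac{i \sqrt{6}}{8}$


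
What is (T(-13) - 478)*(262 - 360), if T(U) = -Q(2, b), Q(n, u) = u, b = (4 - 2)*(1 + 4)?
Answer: 47824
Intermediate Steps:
b = 10 (b = 2*5 = 10)
T(U) = -10 (T(U) = -1*10 = -10)
(T(-13) - 478)*(262 - 360) = (-10 - 478)*(262 - 360) = -488*(-98) = 47824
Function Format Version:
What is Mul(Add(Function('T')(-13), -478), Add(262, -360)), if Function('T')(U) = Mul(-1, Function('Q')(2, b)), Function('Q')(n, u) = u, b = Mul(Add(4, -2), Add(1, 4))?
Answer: 47824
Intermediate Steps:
b = 10 (b = Mul(2, 5) = 10)
Function('T')(U) = -10 (Function('T')(U) = Mul(-1, 10) = -10)
Mul(Add(Function('T')(-13), -478), Add(262, -360)) = Mul(Add(-10, -478), Add(262, -360)) = Mul(-488, -98) = 47824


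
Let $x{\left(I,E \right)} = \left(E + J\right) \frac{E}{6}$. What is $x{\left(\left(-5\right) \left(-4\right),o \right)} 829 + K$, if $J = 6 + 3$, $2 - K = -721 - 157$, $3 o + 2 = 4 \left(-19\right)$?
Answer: $\frac{185849}{3} \approx 61950.0$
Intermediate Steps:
$o = -26$ ($o = - \frac{2}{3} + \frac{4 \left(-19\right)}{3} = - \frac{2}{3} + \frac{1}{3} \left(-76\right) = - \frac{2}{3} - \frac{76}{3} = -26$)
$K = 880$ ($K = 2 - \left(-721 - 157\right) = 2 - -878 = 2 + 878 = 880$)
$J = 9$
$x{\left(I,E \right)} = \frac{E \left(9 + E\right)}{6}$ ($x{\left(I,E \right)} = \left(E + 9\right) \frac{E}{6} = \left(9 + E\right) E \frac{1}{6} = \left(9 + E\right) \frac{E}{6} = \frac{E \left(9 + E\right)}{6}$)
$x{\left(\left(-5\right) \left(-4\right),o \right)} 829 + K = \frac{1}{6} \left(-26\right) \left(9 - 26\right) 829 + 880 = \frac{1}{6} \left(-26\right) \left(-17\right) 829 + 880 = \frac{221}{3} \cdot 829 + 880 = \frac{183209}{3} + 880 = \frac{185849}{3}$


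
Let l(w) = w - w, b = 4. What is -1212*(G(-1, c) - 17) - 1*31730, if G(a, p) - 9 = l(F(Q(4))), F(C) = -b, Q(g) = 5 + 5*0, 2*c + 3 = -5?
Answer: -22034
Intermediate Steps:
c = -4 (c = -3/2 + (½)*(-5) = -3/2 - 5/2 = -4)
Q(g) = 5 (Q(g) = 5 + 0 = 5)
F(C) = -4 (F(C) = -1*4 = -4)
l(w) = 0
G(a, p) = 9 (G(a, p) = 9 + 0 = 9)
-1212*(G(-1, c) - 17) - 1*31730 = -1212*(9 - 17) - 1*31730 = -1212*(-8) - 31730 = 9696 - 31730 = -22034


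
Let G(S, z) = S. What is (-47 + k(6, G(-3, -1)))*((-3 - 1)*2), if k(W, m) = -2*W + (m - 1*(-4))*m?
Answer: 496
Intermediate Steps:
k(W, m) = -2*W + m*(4 + m) (k(W, m) = -2*W + (m + 4)*m = -2*W + (4 + m)*m = -2*W + m*(4 + m))
(-47 + k(6, G(-3, -1)))*((-3 - 1)*2) = (-47 + ((-3)² - 2*6 + 4*(-3)))*((-3 - 1)*2) = (-47 + (9 - 12 - 12))*(-4*2) = (-47 - 15)*(-8) = -62*(-8) = 496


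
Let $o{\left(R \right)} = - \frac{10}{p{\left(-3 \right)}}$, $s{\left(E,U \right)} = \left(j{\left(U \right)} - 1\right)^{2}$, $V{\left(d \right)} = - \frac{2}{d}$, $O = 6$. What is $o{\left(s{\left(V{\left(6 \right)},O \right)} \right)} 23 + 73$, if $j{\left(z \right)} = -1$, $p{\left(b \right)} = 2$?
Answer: $-42$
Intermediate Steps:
$s{\left(E,U \right)} = 4$ ($s{\left(E,U \right)} = \left(-1 - 1\right)^{2} = \left(-2\right)^{2} = 4$)
$o{\left(R \right)} = -5$ ($o{\left(R \right)} = - \frac{10}{2} = \left(-10\right) \frac{1}{2} = -5$)
$o{\left(s{\left(V{\left(6 \right)},O \right)} \right)} 23 + 73 = \left(-5\right) 23 + 73 = -115 + 73 = -42$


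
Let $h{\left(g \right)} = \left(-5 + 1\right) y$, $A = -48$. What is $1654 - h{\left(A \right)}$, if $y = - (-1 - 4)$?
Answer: $1674$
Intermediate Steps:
$y = 5$ ($y = \left(-1\right) \left(-5\right) = 5$)
$h{\left(g \right)} = -20$ ($h{\left(g \right)} = \left(-5 + 1\right) 5 = \left(-4\right) 5 = -20$)
$1654 - h{\left(A \right)} = 1654 - -20 = 1654 + 20 = 1674$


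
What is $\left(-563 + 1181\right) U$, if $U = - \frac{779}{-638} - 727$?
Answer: $- \frac{143081523}{319} \approx -4.4853 \cdot 10^{5}$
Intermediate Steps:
$U = - \frac{463047}{638}$ ($U = \left(-779\right) \left(- \frac{1}{638}\right) - 727 = \frac{779}{638} - 727 = - \frac{463047}{638} \approx -725.78$)
$\left(-563 + 1181\right) U = \left(-563 + 1181\right) \left(- \frac{463047}{638}\right) = 618 \left(- \frac{463047}{638}\right) = - \frac{143081523}{319}$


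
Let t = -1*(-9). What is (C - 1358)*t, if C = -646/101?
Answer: -1240236/101 ≈ -12280.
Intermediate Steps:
C = -646/101 (C = -646*1/101 = -646/101 ≈ -6.3960)
t = 9
(C - 1358)*t = (-646/101 - 1358)*9 = -137804/101*9 = -1240236/101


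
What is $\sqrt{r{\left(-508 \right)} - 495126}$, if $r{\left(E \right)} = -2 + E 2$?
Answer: $4 i \sqrt{31009} \approx 704.38 i$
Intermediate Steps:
$r{\left(E \right)} = -2 + 2 E$
$\sqrt{r{\left(-508 \right)} - 495126} = \sqrt{\left(-2 + 2 \left(-508\right)\right) - 495126} = \sqrt{\left(-2 - 1016\right) - 495126} = \sqrt{-1018 - 495126} = \sqrt{-496144} = 4 i \sqrt{31009}$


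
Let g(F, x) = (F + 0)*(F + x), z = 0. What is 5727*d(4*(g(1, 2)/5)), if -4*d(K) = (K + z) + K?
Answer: -34362/5 ≈ -6872.4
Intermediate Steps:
g(F, x) = F*(F + x)
d(K) = -K/2 (d(K) = -((K + 0) + K)/4 = -(K + K)/4 = -K/2)
5727*d(4*(g(1, 2)/5)) = 5727*(-2*(1*(1 + 2))/5) = 5727*(-2*(1*3)*(⅕)) = 5727*(-2*3*(⅕)) = 5727*(-2*3/5) = 5727*(-½*12/5) = 5727*(-6/5) = -34362/5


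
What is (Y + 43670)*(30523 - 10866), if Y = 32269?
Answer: 1492732923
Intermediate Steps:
(Y + 43670)*(30523 - 10866) = (32269 + 43670)*(30523 - 10866) = 75939*19657 = 1492732923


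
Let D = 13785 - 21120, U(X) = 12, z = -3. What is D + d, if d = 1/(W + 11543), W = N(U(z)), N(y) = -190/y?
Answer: -507310599/69163 ≈ -7335.0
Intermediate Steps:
W = -95/6 (W = -190/12 = -190*1/12 = -95/6 ≈ -15.833)
d = 6/69163 (d = 1/(-95/6 + 11543) = 1/(69163/6) = 6/69163 ≈ 8.6752e-5)
D = -7335
D + d = -7335 + 6/69163 = -507310599/69163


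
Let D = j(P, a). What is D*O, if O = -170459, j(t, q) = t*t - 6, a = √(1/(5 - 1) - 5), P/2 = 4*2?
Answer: -42614750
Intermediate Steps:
P = 16 (P = 2*(4*2) = 2*8 = 16)
a = I*√19/2 (a = √(1/4 - 5) = √(¼ - 5) = √(-19/4) = I*√19/2 ≈ 2.1795*I)
j(t, q) = -6 + t² (j(t, q) = t² - 6 = -6 + t²)
D = 250 (D = -6 + 16² = -6 + 256 = 250)
D*O = 250*(-170459) = -42614750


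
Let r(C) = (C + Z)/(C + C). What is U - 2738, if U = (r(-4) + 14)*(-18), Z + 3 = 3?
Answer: -2999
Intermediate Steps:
Z = 0 (Z = -3 + 3 = 0)
r(C) = 1/2 (r(C) = (C + 0)/(C + C) = C/((2*C)) = C*(1/(2*C)) = 1/2)
U = -261 (U = (1/2 + 14)*(-18) = (29/2)*(-18) = -261)
U - 2738 = -261 - 2738 = -2999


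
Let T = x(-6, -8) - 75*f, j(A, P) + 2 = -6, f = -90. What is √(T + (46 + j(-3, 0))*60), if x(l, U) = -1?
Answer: √9029 ≈ 95.021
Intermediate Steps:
j(A, P) = -8 (j(A, P) = -2 - 6 = -8)
T = 6749 (T = -1 - 75*(-90) = -1 + 6750 = 6749)
√(T + (46 + j(-3, 0))*60) = √(6749 + (46 - 8)*60) = √(6749 + 38*60) = √(6749 + 2280) = √9029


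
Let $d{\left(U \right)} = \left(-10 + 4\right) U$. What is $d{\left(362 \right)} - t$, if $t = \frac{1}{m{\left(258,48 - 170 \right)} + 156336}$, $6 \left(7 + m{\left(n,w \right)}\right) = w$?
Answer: $- \frac{1018507275}{468926} \approx -2172.0$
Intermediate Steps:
$m{\left(n,w \right)} = -7 + \frac{w}{6}$
$t = \frac{3}{468926}$ ($t = \frac{1}{\left(-7 + \frac{48 - 170}{6}\right) + 156336} = \frac{1}{\left(-7 + \frac{1}{6} \left(-122\right)\right) + 156336} = \frac{1}{\left(-7 - \frac{61}{3}\right) + 156336} = \frac{1}{- \frac{82}{3} + 156336} = \frac{1}{\frac{468926}{3}} = \frac{3}{468926} \approx 6.3976 \cdot 10^{-6}$)
$d{\left(U \right)} = - 6 U$
$d{\left(362 \right)} - t = \left(-6\right) 362 - \frac{3}{468926} = -2172 - \frac{3}{468926} = - \frac{1018507275}{468926}$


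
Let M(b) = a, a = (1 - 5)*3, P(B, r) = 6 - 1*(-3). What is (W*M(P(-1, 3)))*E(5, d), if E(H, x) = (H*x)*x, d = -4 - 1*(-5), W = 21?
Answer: -1260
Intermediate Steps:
d = 1 (d = -4 + 5 = 1)
P(B, r) = 9 (P(B, r) = 6 + 3 = 9)
a = -12 (a = -4*3 = -12)
M(b) = -12
E(H, x) = H*x**2
(W*M(P(-1, 3)))*E(5, d) = (21*(-12))*(5*1**2) = -1260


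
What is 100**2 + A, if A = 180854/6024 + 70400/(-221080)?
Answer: 166967728909/16647324 ≈ 10030.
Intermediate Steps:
A = 494488909/16647324 (A = 180854*(1/6024) + 70400*(-1/221080) = 90427/3012 - 1760/5527 = 494488909/16647324 ≈ 29.704)
100**2 + A = 100**2 + 494488909/16647324 = 10000 + 494488909/16647324 = 166967728909/16647324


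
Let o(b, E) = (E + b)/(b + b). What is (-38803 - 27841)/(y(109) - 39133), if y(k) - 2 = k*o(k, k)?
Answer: 33322/19511 ≈ 1.7079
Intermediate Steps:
o(b, E) = (E + b)/(2*b) (o(b, E) = (E + b)/((2*b)) = (E + b)*(1/(2*b)) = (E + b)/(2*b))
y(k) = 2 + k (y(k) = 2 + k*((k + k)/(2*k)) = 2 + k*((2*k)/(2*k)) = 2 + k*1 = 2 + k)
(-38803 - 27841)/(y(109) - 39133) = (-38803 - 27841)/((2 + 109) - 39133) = -66644/(111 - 39133) = -66644/(-39022) = -66644*(-1/39022) = 33322/19511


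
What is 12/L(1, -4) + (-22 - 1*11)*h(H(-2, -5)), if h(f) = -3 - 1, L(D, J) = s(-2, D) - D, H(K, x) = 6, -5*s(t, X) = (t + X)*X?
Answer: 117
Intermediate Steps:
s(t, X) = -X*(X + t)/5 (s(t, X) = -(t + X)*X/5 = -(X + t)*X/5 = -X*(X + t)/5)
L(D, J) = -D - D*(-2 + D)/5 (L(D, J) = -D*(D - 2)/5 - D = -D*(-2 + D)/5 - D = -D - D*(-2 + D)/5)
h(f) = -4
12/L(1, -4) + (-22 - 1*11)*h(H(-2, -5)) = 12/(((1/5)*1*(-3 - 1*1))) + (-22 - 1*11)*(-4) = 12/(((1/5)*1*(-3 - 1))) + (-22 - 11)*(-4) = 12/(((1/5)*1*(-4))) - 33*(-4) = 12/(-4/5) + 132 = 12*(-5/4) + 132 = -15 + 132 = 117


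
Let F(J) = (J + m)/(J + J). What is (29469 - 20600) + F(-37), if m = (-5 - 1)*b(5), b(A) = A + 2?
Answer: 656385/74 ≈ 8870.1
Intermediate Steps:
b(A) = 2 + A
m = -42 (m = (-5 - 1)*(2 + 5) = -6*7 = -42)
F(J) = (-42 + J)/(2*J) (F(J) = (J - 42)/(J + J) = (-42 + J)/((2*J)) = (-42 + J)*(1/(2*J)) = (-42 + J)/(2*J))
(29469 - 20600) + F(-37) = (29469 - 20600) + (½)*(-42 - 37)/(-37) = 8869 + (½)*(-1/37)*(-79) = 8869 + 79/74 = 656385/74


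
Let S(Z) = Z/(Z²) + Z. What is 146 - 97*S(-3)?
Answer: 1408/3 ≈ 469.33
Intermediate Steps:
S(Z) = Z + 1/Z (S(Z) = Z/Z² + Z = 1/Z + Z = Z + 1/Z)
146 - 97*S(-3) = 146 - 97*(-3 + 1/(-3)) = 146 - 97*(-3 - ⅓) = 146 - 97*(-10/3) = 146 + 970/3 = 1408/3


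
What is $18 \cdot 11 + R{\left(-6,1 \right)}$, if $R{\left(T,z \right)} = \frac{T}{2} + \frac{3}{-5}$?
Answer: $\frac{972}{5} \approx 194.4$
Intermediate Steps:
$R{\left(T,z \right)} = - \frac{3}{5} + \frac{T}{2}$ ($R{\left(T,z \right)} = T \frac{1}{2} + 3 \left(- \frac{1}{5}\right) = \frac{T}{2} - \frac{3}{5} = - \frac{3}{5} + \frac{T}{2}$)
$18 \cdot 11 + R{\left(-6,1 \right)} = 18 \cdot 11 + \left(- \frac{3}{5} + \frac{1}{2} \left(-6\right)\right) = 198 - \frac{18}{5} = \frac{972}{5}$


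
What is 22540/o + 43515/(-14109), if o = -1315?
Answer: -25015939/1236889 ≈ -20.225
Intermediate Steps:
22540/o + 43515/(-14109) = 22540/(-1315) + 43515/(-14109) = 22540*(-1/1315) + 43515*(-1/14109) = -4508/263 - 14505/4703 = -25015939/1236889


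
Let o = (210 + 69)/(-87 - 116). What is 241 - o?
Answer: 49202/203 ≈ 242.37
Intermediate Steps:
o = -279/203 (o = 279/(-203) = 279*(-1/203) = -279/203 ≈ -1.3744)
241 - o = 241 - 1*(-279/203) = 241 + 279/203 = 49202/203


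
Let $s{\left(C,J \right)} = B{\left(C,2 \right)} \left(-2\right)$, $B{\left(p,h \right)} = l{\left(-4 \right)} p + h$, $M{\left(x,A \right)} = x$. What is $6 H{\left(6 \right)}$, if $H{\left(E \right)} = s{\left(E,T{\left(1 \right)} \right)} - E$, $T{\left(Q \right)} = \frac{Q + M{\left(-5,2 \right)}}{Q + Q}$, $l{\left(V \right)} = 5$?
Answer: $-420$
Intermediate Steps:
$B{\left(p,h \right)} = h + 5 p$ ($B{\left(p,h \right)} = 5 p + h = h + 5 p$)
$T{\left(Q \right)} = \frac{-5 + Q}{2 Q}$ ($T{\left(Q \right)} = \frac{Q - 5}{Q + Q} = \frac{-5 + Q}{2 Q}$)
$s{\left(C,J \right)} = -4 - 10 C$ ($s{\left(C,J \right)} = \left(2 + 5 C\right) \left(-2\right) = -4 - 10 C$)
$H{\left(E \right)} = -4 - 11 E$ ($H{\left(E \right)} = \left(-4 - 10 E\right) - E = -4 - 11 E$)
$6 H{\left(6 \right)} = 6 \left(-4 - 66\right) = 6 \left(-70\right) = -420$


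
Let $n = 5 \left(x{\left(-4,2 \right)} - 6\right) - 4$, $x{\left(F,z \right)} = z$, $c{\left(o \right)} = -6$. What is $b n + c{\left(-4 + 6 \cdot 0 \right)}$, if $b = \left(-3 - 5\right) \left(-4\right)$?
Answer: $-774$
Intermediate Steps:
$n = -24$ ($n = 5 \left(2 - 6\right) - 4 = 5 \left(-4\right) - 4 = -20 - 4 = -24$)
$b = 32$ ($b = \left(-8\right) \left(-4\right) = 32$)
$b n + c{\left(-4 + 6 \cdot 0 \right)} = 32 \left(-24\right) - 6 = -768 - 6 = -774$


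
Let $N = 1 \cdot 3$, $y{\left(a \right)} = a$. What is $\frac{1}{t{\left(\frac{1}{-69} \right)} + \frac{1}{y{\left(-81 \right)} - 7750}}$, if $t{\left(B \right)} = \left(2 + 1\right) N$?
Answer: $\frac{7831}{70478} \approx 0.11111$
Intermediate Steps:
$N = 3$
$t{\left(B \right)} = 9$ ($t{\left(B \right)} = \left(2 + 1\right) 3 = 3 \cdot 3 = 9$)
$\frac{1}{t{\left(\frac{1}{-69} \right)} + \frac{1}{y{\left(-81 \right)} - 7750}} = \frac{1}{9 + \frac{1}{-81 - 7750}} = \frac{1}{9 + \frac{1}{-7831}} = \frac{1}{9 - \frac{1}{7831}} = \frac{1}{\frac{70478}{7831}} = \frac{7831}{70478}$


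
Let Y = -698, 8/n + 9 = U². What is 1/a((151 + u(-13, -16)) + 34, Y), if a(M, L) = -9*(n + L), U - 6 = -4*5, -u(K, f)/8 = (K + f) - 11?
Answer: 187/1174662 ≈ 0.00015919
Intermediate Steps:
u(K, f) = 88 - 8*K - 8*f (u(K, f) = -8*((K + f) - 11) = -8*(-11 + K + f) = 88 - 8*K - 8*f)
U = -14 (U = 6 - 4*5 = 6 - 20 = -14)
n = 8/187 (n = 8/(-9 + (-14)²) = 8/(-9 + 196) = 8/187 ≈ 0.042781)
a(M, L) = -72/187 - 9*L (a(M, L) = -9*(8/187 + L) = -72/187 - 9*L)
1/a((151 + u(-13, -16)) + 34, Y) = 1/(-72/187 - 9*(-698)) = 1/(-72/187 + 6282) = 1/(1174662/187) = 187/1174662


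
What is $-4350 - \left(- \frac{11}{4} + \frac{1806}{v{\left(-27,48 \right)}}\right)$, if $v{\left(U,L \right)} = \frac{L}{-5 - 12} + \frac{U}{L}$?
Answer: $- \frac{4683447}{1228} \approx -3813.9$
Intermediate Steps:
$v{\left(U,L \right)} = - \frac{L}{17} + \frac{U}{L}$ ($v{\left(U,L \right)} = \frac{L}{-5 - 12} + \frac{U}{L} = \frac{L}{-17} + \frac{U}{L} = L \left(- \frac{1}{17}\right) + \frac{U}{L} = - \frac{L}{17} + \frac{U}{L}$)
$-4350 - \left(- \frac{11}{4} + \frac{1806}{v{\left(-27,48 \right)}}\right) = -4350 - \left(- \frac{11}{4} + \frac{1806}{\left(- \frac{1}{17}\right) 48 - \frac{27}{48}}\right) = -4350 - \left(- \frac{11}{4} + \frac{1806}{- \frac{48}{17} - \frac{9}{16}}\right) = -4350 - \left(- \frac{11}{4} + \frac{1806}{- \frac{921}{272}}\right) = -4350 + \left(\left(-1806\right) \left(- \frac{272}{921}\right) + \frac{11}{4}\right) = -4350 + \left(\frac{163744}{307} + \frac{11}{4}\right) = -4350 + \frac{658353}{1228} = - \frac{4683447}{1228}$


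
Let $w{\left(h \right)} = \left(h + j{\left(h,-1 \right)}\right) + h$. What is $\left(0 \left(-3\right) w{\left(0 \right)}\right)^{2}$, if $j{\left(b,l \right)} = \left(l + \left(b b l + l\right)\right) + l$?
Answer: $0$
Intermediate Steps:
$j{\left(b,l \right)} = 3 l + l b^{2}$ ($j{\left(b,l \right)} = \left(l + \left(b^{2} l + l\right)\right) + l = \left(l + \left(l b^{2} + l\right)\right) + l = \left(l + \left(l + l b^{2}\right)\right) + l = \left(2 l + l b^{2}\right) + l = 3 l + l b^{2}$)
$w{\left(h \right)} = -3 - h^{2} + 2 h$ ($w{\left(h \right)} = \left(h - \left(3 + h^{2}\right)\right) + h = \left(-3 + h - h^{2}\right) + h = -3 - h^{2} + 2 h$)
$\left(0 \left(-3\right) w{\left(0 \right)}\right)^{2} = \left(0 \left(-3\right) \left(-3 - 0^{2} + 2 \cdot 0\right)\right)^{2} = \left(0 \left(-3 - 0 + 0\right)\right)^{2} = \left(0 \left(-3 + 0 + 0\right)\right)^{2} = \left(0 \left(-3\right)\right)^{2} = 0^{2} = 0$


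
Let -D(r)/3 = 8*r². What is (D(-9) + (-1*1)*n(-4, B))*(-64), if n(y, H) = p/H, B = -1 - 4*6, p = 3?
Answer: 3110208/25 ≈ 1.2441e+5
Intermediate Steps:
B = -25 (B = -1 - 24 = -25)
D(r) = -24*r²
n(y, H) = 3/H
(D(-9) + (-1*1)*n(-4, B))*(-64) = (-24*(-9)² + (-1*1)*(3/(-25)))*(-64) = (-24*81 - 3*(-1)/25)*(-64) = (-1944 - 1*(-3/25))*(-64) = (-1944 + 3/25)*(-64) = -48597/25*(-64) = 3110208/25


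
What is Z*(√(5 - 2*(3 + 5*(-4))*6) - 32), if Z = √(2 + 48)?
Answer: 5*√2*(-32 + √209) ≈ -124.05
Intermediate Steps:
Z = 5*√2 (Z = √50 = 5*√2 ≈ 7.0711)
Z*(√(5 - 2*(3 + 5*(-4))*6) - 32) = (5*√2)*(√(5 - 2*(3 + 5*(-4))*6) - 32) = (5*√2)*(√(5 - 2*(3 - 20)*6) - 32) = (5*√2)*(√(5 - 2*(-17)*6) - 32) = (5*√2)*(√(5 + 34*6) - 32) = (5*√2)*(√(5 + 204) - 32) = (5*√2)*(√209 - 32) = (5*√2)*(-32 + √209) = 5*√2*(-32 + √209)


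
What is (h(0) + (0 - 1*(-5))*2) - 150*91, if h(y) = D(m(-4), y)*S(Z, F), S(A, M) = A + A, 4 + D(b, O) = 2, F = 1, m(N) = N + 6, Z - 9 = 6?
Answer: -13700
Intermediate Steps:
Z = 15 (Z = 9 + 6 = 15)
m(N) = 6 + N
D(b, O) = -2 (D(b, O) = -4 + 2 = -2)
S(A, M) = 2*A
h(y) = -60 (h(y) = -4*15 = -2*30 = -60)
(h(0) + (0 - 1*(-5))*2) - 150*91 = (-60 + (0 - 1*(-5))*2) - 150*91 = (-60 + (0 + 5)*2) - 13650 = (-60 + 5*2) - 13650 = (-60 + 10) - 13650 = -50 - 13650 = -13700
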